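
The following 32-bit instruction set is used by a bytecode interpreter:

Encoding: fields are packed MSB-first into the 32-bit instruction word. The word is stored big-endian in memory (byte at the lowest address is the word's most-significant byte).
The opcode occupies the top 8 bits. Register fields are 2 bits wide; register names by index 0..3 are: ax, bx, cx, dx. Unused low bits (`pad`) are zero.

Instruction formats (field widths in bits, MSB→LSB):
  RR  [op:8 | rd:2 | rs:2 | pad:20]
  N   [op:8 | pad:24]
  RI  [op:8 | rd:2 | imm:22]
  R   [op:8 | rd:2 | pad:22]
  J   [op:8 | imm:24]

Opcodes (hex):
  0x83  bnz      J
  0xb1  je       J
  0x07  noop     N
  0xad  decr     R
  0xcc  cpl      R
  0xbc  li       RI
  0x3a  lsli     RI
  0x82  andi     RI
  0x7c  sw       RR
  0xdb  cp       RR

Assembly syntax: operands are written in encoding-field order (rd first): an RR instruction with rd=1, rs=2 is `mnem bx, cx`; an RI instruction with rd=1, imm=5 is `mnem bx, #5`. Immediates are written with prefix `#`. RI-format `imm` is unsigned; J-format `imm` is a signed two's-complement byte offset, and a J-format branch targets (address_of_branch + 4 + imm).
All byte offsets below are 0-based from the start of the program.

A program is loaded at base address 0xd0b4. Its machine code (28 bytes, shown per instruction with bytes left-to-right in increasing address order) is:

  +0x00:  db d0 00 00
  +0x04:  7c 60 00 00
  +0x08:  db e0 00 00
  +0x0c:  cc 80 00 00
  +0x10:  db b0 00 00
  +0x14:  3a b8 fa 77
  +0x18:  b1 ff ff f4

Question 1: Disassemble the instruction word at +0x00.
@+00  big-endian(db d0 00 00) = 0xdbd00000
  opcode bits[31:24]=0xdb: cp/RR
  [23:22] rd=3 = dx
  [21:20] rs=1 = bx

cp dx, bx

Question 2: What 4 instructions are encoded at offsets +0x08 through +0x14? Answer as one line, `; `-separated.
@+08  big-endian(db e0 00 00) = 0xdbe00000
  top 8b → 0xdb → cp [RR]
  [23:22] rd=3 = dx
  [21:20] rs=2 = cx
@+0c  big-endian(cc 80 00 00) = 0xcc800000
  top 8b → 0xcc → cpl [R]
  [23:22] rd=2 = cx
@+10  big-endian(db b0 00 00) = 0xdbb00000
  top 8b → 0xdb → cp [RR]
  [23:22] rd=2 = cx
  [21:20] rs=3 = dx
@+14  big-endian(3a b8 fa 77) = 0x3ab8fa77
  top 8b → 0x3a → lsli [RI]
  [23:22] rd=2 = cx
  [21:0] imm=3734135 = #3734135

cp dx, cx; cpl cx; cp cx, dx; lsli cx, #3734135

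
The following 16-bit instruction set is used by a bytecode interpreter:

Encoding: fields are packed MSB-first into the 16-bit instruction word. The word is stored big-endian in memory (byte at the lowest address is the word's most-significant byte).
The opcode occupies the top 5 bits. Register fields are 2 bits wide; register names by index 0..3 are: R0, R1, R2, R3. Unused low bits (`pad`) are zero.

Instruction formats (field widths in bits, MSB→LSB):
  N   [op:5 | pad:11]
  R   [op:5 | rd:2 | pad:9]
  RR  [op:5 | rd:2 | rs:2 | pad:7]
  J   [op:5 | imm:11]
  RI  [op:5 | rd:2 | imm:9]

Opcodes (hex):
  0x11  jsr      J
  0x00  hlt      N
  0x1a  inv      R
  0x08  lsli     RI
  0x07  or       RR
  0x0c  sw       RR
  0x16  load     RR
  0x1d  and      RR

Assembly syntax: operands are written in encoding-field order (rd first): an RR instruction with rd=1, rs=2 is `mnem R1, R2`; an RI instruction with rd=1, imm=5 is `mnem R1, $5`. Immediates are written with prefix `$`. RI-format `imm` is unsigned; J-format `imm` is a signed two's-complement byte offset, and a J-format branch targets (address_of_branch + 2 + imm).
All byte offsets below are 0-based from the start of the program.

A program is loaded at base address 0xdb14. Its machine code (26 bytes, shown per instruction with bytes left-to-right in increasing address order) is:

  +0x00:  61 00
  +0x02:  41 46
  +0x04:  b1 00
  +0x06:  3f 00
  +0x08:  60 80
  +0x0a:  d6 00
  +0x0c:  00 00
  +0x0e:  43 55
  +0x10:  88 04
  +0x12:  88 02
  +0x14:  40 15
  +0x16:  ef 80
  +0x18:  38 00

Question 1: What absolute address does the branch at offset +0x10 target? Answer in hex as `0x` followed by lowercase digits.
0xdb2a

off 0x10: read 88 04 as big → 0x8804
  opcode bits[15:11]=0x11: jsr/J
  imm: (w>>0)&0x7ff=0x4 → $4
  target = base 0xdb14 + off 0x10 + 2 + imm 4 = 0xdb2a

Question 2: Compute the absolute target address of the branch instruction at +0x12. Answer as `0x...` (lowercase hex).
0xdb2a

off 0x12: read 88 02 as big → 0x8802
  top 5b → 0x11 → jsr [J]
  [10:0] imm=2 = $2
  target = base 0xdb14 + off 0x12 + 2 + imm 2 = 0xdb2a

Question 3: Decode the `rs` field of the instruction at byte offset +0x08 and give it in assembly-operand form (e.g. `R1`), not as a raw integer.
[08] 60 80 → 0x6080
  top 5b → 0xc → sw [RR]
  [10:9] rd=0 = R0
  [8:7] rs=1 = R1

R1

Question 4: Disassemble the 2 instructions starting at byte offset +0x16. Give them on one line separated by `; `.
[16] ef 80 → 0xef80
  op=0xef80>>11=0x1d ⇒ and (RR)
  rd@[10:9]=0x3 ⇒ R3
  rs@[8:7]=0x3 ⇒ R3
[18] 38 00 → 0x3800
  op=0x3800>>11=0x7 ⇒ or (RR)
  rd@[10:9]=0x0 ⇒ R0
  rs@[8:7]=0x0 ⇒ R0

and R3, R3; or R0, R0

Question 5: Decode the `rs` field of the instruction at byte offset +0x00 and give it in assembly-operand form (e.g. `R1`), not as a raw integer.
+0x00: 61 00 ⇒ word 0x6100 (big)
  op=0x6100>>11=0xc ⇒ sw (RR)
  rd: (w>>9)&0x3=0x0 → R0
  rs: (w>>7)&0x3=0x2 → R2

R2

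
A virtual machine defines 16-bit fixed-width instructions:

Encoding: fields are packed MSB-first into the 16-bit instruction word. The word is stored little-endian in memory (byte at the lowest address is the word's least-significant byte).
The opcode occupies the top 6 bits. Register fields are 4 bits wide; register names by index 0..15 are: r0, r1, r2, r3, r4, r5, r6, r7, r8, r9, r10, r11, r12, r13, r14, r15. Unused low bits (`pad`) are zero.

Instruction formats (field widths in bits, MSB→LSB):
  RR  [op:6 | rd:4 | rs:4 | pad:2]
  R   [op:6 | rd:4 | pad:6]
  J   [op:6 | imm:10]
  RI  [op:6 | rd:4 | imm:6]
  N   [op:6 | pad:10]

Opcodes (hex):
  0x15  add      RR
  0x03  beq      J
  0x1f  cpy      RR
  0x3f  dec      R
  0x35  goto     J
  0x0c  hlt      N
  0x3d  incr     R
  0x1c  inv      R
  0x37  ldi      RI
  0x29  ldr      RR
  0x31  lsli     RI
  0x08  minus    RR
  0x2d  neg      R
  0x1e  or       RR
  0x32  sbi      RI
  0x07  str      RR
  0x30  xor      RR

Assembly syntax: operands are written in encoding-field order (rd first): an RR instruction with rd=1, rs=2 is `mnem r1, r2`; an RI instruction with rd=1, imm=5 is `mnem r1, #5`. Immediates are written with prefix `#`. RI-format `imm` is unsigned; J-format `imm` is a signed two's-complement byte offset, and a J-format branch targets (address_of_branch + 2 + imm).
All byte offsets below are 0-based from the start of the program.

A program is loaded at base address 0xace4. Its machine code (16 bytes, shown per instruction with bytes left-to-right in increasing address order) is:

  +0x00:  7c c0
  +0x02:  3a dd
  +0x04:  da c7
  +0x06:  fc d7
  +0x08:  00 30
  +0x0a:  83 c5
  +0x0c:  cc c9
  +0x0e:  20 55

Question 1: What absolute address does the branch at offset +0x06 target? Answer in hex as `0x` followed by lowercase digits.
+0x06: fc d7 ⇒ word 0xd7fc (little)
  op=0xd7fc>>10=0x35 ⇒ goto (J)
  imm@[9:0]=0x3fc (s10→-4) ⇒ #-4
  target = base 0xace4 + off 0x06 + 2 + imm -4 = 0xace8

0xace8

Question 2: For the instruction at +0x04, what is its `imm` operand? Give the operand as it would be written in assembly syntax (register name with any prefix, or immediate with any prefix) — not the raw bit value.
#26

@+04  little-endian(da c7) = 0xc7da
  top 6b → 0x31 → lsli [RI]
  rd@[9:6]=0xf ⇒ r15
  imm@[5:0]=0x1a ⇒ #26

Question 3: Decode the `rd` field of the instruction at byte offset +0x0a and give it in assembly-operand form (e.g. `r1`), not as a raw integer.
@+0a  little-endian(83 c5) = 0xc583
  op=0xc583>>10=0x31 ⇒ lsli (RI)
  [9:6] rd=6 = r6
  [5:0] imm=3 = #3

r6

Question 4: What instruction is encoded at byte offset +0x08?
off 0x08: read 00 30 as little → 0x3000
  op=0x3000>>10=0xc ⇒ hlt (N)

hlt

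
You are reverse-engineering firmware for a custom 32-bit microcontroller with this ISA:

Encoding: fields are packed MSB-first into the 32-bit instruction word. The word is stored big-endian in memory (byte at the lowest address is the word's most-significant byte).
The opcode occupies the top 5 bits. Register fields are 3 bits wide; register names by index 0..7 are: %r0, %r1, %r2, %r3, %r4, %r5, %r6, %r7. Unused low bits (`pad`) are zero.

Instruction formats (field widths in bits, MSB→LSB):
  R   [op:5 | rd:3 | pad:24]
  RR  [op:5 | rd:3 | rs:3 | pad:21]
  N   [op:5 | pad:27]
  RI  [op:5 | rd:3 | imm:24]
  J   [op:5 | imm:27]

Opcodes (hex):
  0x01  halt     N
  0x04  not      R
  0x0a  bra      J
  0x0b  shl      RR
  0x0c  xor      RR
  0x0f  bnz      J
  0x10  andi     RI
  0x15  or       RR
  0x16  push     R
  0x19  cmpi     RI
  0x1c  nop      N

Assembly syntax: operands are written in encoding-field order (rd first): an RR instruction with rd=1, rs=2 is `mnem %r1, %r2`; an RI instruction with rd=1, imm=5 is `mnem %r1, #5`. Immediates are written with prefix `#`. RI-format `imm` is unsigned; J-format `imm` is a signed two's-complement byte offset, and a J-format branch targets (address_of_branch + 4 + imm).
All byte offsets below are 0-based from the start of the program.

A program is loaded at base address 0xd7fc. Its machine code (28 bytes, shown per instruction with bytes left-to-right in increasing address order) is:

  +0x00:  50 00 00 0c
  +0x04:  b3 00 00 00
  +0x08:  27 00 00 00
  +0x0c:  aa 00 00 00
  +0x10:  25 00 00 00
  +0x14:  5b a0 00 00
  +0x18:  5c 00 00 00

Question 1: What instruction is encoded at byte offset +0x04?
[04] b3 00 00 00 → 0xb3000000
  top 5b → 0x16 → push [R]
  rd@[26:24]=0x3 ⇒ %r3

push %r3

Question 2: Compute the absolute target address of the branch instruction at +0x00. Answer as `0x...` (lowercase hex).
0xd80c

+0x00: 50 00 00 0c ⇒ word 0x5000000c (big)
  op=0x5000000c>>27=0xa ⇒ bra (J)
  imm: (w>>0)&0x7ffffff=0xc → #12
  target = base 0xd7fc + off 0x00 + 4 + imm 12 = 0xd80c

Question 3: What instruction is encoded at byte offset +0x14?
+0x14: 5b a0 00 00 ⇒ word 0x5ba00000 (big)
  op=0x5ba00000>>27=0xb ⇒ shl (RR)
  rd: (w>>24)&0x7=0x3 → %r3
  rs: (w>>21)&0x7=0x5 → %r5

shl %r3, %r5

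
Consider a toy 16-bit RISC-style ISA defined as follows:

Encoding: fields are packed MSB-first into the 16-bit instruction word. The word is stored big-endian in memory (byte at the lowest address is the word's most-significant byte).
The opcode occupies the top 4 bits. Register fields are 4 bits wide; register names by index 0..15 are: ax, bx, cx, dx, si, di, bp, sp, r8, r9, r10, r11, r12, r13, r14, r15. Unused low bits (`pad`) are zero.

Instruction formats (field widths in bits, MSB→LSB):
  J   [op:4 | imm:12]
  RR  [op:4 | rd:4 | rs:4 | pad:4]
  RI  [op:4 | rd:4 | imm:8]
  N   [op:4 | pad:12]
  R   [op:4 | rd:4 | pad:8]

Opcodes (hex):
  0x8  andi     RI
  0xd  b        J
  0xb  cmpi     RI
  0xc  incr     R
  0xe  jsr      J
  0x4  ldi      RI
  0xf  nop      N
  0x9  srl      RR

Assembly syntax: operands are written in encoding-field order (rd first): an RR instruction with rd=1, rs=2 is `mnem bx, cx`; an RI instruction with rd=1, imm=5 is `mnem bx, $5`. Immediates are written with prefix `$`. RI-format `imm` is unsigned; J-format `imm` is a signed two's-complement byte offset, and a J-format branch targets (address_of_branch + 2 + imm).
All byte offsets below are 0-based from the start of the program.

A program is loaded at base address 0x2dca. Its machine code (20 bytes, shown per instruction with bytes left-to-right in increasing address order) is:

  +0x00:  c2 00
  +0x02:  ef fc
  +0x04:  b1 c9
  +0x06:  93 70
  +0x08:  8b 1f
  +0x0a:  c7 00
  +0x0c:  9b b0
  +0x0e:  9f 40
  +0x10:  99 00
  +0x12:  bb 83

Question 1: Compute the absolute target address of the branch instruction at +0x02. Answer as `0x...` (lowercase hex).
+0x02: ef fc ⇒ word 0xeffc (big)
  opcode bits[15:12]=0xe: jsr/J
  [11:0] imm=4092 (s12→-4) = $-4
  target = base 0x2dca + off 0x02 + 2 + imm -4 = 0x2dca

0x2dca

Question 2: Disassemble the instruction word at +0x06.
srl dx, sp

@+06  big-endian(93 70) = 0x9370
  opcode bits[15:12]=0x9: srl/RR
  rd@[11:8]=0x3 ⇒ dx
  rs@[7:4]=0x7 ⇒ sp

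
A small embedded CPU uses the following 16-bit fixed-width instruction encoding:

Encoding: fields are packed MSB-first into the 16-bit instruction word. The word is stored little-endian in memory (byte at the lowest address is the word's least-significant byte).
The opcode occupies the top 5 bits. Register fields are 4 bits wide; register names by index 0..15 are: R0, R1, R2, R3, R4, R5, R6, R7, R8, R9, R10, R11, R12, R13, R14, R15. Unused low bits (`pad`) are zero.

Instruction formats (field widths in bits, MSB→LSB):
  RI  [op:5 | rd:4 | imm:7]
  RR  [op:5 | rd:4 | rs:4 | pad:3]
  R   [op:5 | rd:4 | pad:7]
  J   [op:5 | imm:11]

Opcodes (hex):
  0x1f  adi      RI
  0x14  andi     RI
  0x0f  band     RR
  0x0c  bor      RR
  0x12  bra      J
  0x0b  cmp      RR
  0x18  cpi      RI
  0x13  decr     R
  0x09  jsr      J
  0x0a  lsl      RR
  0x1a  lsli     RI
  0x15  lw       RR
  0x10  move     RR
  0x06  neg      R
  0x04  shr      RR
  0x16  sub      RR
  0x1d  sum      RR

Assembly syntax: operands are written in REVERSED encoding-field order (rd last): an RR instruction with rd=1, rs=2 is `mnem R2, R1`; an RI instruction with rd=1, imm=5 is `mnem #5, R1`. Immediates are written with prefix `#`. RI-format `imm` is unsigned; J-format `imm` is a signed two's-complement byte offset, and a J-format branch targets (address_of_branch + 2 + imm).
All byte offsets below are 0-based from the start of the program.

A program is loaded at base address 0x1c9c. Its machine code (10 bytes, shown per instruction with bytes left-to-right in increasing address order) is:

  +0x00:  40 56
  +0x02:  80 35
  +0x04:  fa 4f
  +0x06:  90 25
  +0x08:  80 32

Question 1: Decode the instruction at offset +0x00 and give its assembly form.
off 0x00: read 40 56 as little → 0x5640
  top 5b → 0xa → lsl [RR]
  [10:7] rd=12 = R12
  [6:3] rs=8 = R8

lsl R8, R12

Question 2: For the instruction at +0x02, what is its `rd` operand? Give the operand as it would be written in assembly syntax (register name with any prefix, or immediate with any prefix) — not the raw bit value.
R11

off 0x02: read 80 35 as little → 0x3580
  op=0x3580>>11=0x6 ⇒ neg (R)
  rd: (w>>7)&0xf=0xb → R11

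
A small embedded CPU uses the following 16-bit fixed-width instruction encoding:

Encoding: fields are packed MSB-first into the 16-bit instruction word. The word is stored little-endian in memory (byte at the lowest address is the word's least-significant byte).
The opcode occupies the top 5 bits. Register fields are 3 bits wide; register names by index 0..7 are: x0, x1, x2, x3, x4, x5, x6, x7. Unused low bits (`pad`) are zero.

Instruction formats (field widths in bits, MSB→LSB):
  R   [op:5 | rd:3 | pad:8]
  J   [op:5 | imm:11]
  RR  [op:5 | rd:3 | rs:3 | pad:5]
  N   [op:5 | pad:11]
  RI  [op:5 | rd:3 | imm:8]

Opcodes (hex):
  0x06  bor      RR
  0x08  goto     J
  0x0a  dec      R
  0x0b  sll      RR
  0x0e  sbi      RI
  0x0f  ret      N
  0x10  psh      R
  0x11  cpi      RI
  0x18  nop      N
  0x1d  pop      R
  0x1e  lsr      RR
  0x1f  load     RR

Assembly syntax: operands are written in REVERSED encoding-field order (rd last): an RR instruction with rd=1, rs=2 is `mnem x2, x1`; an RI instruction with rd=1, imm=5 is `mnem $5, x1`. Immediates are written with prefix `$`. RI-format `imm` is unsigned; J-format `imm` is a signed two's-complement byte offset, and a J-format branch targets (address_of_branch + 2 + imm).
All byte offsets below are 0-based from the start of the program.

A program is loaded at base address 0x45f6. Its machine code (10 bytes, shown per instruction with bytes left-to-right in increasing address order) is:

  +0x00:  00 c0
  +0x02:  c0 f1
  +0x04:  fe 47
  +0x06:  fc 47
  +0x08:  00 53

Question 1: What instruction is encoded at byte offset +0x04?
[04] fe 47 → 0x47fe
  op=0x47fe>>11=0x8 ⇒ goto (J)
  imm: (w>>0)&0x7ff=0x7fe (s11→-2) → $-2

goto $-2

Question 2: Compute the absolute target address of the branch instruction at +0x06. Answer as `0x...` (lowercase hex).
[06] fc 47 → 0x47fc
  op=0x47fc>>11=0x8 ⇒ goto (J)
  [10:0] imm=2044 (s11→-4) = $-4
  target = base 0x45f6 + off 0x06 + 2 + imm -4 = 0x45fa

0x45fa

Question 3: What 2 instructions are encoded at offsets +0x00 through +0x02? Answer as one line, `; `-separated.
[00] 00 c0 → 0xc000
  opcode bits[15:11]=0x18: nop/N
[02] c0 f1 → 0xf1c0
  opcode bits[15:11]=0x1e: lsr/RR
  [10:8] rd=1 = x1
  [7:5] rs=6 = x6

nop; lsr x6, x1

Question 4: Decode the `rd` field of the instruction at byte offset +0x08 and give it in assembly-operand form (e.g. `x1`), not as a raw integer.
x3

[08] 00 53 → 0x5300
  opcode bits[15:11]=0xa: dec/R
  rd: (w>>8)&0x7=0x3 → x3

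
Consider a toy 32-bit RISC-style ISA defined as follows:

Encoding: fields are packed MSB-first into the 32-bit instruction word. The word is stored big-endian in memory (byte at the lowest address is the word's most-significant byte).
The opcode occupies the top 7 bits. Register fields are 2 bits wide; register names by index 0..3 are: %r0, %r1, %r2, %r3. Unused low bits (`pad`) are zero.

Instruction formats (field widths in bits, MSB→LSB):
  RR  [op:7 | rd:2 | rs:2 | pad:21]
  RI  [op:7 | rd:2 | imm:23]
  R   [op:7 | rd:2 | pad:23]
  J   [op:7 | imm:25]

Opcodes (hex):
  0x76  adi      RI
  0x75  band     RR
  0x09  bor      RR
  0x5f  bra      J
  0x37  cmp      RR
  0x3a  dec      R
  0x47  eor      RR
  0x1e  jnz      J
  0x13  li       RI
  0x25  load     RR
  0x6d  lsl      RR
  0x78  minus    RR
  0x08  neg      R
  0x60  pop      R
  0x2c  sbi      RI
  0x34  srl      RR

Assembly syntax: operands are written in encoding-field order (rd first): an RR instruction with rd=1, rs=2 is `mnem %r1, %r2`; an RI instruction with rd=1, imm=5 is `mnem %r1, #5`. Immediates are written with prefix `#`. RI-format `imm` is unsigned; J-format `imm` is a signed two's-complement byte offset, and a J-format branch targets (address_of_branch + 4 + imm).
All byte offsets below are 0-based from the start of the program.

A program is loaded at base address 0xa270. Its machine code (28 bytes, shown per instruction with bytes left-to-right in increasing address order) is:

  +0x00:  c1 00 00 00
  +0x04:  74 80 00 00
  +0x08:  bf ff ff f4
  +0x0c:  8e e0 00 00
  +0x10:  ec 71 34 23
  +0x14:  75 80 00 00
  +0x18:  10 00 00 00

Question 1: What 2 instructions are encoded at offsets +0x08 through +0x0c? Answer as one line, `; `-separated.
bra #-12; eor %r1, %r3

[08] bf ff ff f4 → 0xbffffff4
  op=0xbffffff4>>25=0x5f ⇒ bra (J)
  [24:0] imm=33554420 (s25→-12) = #-12
[0c] 8e e0 00 00 → 0x8ee00000
  op=0x8ee00000>>25=0x47 ⇒ eor (RR)
  [24:23] rd=1 = %r1
  [22:21] rs=3 = %r3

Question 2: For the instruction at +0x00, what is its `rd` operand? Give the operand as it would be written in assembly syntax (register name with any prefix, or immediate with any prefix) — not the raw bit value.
+0x00: c1 00 00 00 ⇒ word 0xc1000000 (big)
  top 7b → 0x60 → pop [R]
  [24:23] rd=2 = %r2

%r2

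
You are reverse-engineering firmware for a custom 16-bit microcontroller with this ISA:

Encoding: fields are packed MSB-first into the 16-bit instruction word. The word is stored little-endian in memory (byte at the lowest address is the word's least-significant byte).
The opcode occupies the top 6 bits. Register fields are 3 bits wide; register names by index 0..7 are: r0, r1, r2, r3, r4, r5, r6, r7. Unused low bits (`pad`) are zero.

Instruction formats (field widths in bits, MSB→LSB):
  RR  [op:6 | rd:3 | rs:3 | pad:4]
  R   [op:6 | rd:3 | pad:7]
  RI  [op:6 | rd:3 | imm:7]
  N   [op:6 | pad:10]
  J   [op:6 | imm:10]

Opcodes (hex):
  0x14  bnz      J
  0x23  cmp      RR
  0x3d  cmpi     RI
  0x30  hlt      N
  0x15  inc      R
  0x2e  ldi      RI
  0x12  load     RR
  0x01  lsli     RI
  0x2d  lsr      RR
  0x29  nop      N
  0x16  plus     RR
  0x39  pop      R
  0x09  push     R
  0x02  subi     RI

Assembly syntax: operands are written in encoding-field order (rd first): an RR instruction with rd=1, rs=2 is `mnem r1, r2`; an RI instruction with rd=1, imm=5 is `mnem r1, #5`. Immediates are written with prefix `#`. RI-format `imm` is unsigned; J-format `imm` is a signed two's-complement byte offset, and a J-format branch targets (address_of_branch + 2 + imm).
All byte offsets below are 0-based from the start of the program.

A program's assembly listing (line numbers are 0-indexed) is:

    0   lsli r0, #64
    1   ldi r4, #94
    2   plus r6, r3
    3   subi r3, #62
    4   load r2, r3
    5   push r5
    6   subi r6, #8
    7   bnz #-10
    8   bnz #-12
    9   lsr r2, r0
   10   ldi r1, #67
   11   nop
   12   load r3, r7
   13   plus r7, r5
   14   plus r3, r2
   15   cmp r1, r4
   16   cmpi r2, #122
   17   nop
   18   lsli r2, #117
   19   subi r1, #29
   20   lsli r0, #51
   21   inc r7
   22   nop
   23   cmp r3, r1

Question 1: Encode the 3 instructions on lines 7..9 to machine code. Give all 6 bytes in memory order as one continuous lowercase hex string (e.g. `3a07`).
7. bnz fields op=0x14:6|imm=-10:10 → word 53f6h → f6 53
8. bnz fields op=0x14:6|imm=-12:10 → word 53f4h → f4 53
9. lsr fields op=0x2d:6|rd=2:3|rs=0:3|pad=0:4 → word b500h → 00 b5

f653f45300b5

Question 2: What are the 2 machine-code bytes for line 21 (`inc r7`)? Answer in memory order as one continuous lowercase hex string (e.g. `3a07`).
L21: inc op=0x15:6|rd=7:3|pad=0:7 ⇒ 0x5780 ⇒ little 80 57

8057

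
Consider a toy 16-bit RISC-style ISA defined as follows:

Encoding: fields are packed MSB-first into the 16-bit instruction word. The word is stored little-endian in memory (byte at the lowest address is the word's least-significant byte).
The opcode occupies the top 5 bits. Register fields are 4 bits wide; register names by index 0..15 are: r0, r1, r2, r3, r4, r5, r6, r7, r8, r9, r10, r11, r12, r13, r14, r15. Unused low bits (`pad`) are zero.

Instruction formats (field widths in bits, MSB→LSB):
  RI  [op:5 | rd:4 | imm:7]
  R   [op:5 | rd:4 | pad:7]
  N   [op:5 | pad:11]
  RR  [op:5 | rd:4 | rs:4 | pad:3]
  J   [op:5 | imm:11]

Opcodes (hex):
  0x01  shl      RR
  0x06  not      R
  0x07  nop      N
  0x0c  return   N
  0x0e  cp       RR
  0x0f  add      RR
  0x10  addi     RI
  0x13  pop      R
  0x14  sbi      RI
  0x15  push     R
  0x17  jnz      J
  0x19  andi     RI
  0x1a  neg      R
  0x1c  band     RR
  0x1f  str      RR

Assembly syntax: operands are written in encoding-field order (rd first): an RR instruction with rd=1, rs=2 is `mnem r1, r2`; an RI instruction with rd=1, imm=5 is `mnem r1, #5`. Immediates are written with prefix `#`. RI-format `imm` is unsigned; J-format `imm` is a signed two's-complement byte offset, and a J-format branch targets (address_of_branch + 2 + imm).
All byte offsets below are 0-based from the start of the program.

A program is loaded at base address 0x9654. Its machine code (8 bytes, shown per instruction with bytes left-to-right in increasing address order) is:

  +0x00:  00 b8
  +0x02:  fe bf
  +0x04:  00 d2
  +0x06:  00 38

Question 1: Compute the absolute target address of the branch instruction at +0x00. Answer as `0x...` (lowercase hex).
@+00  little-endian(00 b8) = 0xb800
  opcode bits[15:11]=0x17: jnz/J
  imm@[10:0]=0x0 ⇒ #0
  target = base 0x9654 + off 0x00 + 2 + imm 0 = 0x9656

0x9656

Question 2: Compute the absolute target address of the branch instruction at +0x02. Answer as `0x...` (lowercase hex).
+0x02: fe bf ⇒ word 0xbffe (little)
  opcode bits[15:11]=0x17: jnz/J
  imm: (w>>0)&0x7ff=0x7fe (s11→-2) → #-2
  target = base 0x9654 + off 0x02 + 2 + imm -2 = 0x9656

0x9656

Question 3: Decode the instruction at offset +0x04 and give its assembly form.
[04] 00 d2 → 0xd200
  op=0xd200>>11=0x1a ⇒ neg (R)
  rd: (w>>7)&0xf=0x4 → r4

neg r4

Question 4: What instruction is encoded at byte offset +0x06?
nop

[06] 00 38 → 0x3800
  op=0x3800>>11=0x7 ⇒ nop (N)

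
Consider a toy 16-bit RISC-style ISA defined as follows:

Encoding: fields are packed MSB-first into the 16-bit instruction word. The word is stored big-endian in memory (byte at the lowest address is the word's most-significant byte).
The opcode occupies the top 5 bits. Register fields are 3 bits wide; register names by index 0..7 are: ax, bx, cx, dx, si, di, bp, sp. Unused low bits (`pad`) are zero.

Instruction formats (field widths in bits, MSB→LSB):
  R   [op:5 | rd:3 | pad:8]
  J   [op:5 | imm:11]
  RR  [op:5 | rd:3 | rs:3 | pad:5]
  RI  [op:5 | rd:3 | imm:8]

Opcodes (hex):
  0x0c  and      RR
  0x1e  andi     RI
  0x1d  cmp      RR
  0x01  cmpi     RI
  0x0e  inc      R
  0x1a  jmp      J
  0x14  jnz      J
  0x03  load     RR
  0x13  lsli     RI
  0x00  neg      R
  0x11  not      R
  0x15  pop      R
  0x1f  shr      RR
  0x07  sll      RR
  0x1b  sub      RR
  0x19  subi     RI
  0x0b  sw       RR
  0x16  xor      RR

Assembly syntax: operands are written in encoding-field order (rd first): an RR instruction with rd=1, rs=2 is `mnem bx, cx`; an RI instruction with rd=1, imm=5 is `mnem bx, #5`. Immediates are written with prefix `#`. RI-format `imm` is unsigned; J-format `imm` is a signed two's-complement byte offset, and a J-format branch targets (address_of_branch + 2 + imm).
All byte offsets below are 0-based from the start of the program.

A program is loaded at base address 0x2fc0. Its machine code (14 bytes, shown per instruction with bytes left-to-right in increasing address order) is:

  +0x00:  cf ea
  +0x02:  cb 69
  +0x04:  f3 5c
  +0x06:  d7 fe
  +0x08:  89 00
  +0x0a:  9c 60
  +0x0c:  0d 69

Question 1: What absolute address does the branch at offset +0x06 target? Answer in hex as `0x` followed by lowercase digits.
@+06  big-endian(d7 fe) = 0xd7fe
  op=0xd7fe>>11=0x1a ⇒ jmp (J)
  imm@[10:0]=0x7fe (s11→-2) ⇒ #-2
  target = base 0x2fc0 + off 0x06 + 2 + imm -2 = 0x2fc6

0x2fc6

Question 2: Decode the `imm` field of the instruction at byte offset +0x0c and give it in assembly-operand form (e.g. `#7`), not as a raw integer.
+0x0c: 0d 69 ⇒ word 0x0d69 (big)
  opcode bits[15:11]=0x1: cmpi/RI
  [10:8] rd=5 = di
  [7:0] imm=105 = #105

#105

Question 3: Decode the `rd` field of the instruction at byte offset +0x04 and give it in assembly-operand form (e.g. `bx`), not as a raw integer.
dx

+0x04: f3 5c ⇒ word 0xf35c (big)
  opcode bits[15:11]=0x1e: andi/RI
  [10:8] rd=3 = dx
  [7:0] imm=92 = #92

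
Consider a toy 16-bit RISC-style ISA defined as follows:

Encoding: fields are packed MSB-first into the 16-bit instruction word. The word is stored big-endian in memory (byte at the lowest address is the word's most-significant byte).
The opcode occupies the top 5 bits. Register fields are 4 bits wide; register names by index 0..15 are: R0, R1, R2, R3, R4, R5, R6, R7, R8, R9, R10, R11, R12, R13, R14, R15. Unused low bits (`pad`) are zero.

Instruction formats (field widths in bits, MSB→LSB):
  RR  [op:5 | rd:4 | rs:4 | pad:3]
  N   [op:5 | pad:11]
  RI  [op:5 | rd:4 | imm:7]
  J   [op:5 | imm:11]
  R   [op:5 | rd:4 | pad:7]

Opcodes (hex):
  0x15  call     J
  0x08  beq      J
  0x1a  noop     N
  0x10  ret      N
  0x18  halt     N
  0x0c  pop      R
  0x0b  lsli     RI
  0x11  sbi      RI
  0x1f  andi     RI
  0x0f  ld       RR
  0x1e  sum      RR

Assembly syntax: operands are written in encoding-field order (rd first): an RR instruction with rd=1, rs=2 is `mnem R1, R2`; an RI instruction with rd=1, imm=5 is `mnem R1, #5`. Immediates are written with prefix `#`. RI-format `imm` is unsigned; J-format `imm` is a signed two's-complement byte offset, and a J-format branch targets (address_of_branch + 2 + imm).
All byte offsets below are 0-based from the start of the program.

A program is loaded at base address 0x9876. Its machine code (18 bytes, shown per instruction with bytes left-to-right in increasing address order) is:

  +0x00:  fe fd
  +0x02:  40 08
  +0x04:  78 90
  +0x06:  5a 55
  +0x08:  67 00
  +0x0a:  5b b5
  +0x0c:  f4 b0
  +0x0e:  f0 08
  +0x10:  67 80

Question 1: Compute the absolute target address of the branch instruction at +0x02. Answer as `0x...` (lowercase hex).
+0x02: 40 08 ⇒ word 0x4008 (big)
  op=0x4008>>11=0x8 ⇒ beq (J)
  imm: (w>>0)&0x7ff=0x8 → #8
  target = base 0x9876 + off 0x02 + 2 + imm 8 = 0x9882

0x9882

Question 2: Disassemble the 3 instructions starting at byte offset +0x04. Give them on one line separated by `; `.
@+04  big-endian(78 90) = 0x7890
  top 5b → 0xf → ld [RR]
  rd@[10:7]=0x1 ⇒ R1
  rs@[6:3]=0x2 ⇒ R2
@+06  big-endian(5a 55) = 0x5a55
  top 5b → 0xb → lsli [RI]
  rd@[10:7]=0x4 ⇒ R4
  imm@[6:0]=0x55 ⇒ #85
@+08  big-endian(67 00) = 0x6700
  top 5b → 0xc → pop [R]
  rd@[10:7]=0xe ⇒ R14

ld R1, R2; lsli R4, #85; pop R14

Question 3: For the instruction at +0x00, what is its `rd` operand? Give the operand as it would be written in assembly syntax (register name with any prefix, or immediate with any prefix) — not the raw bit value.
+0x00: fe fd ⇒ word 0xfefd (big)
  top 5b → 0x1f → andi [RI]
  [10:7] rd=13 = R13
  [6:0] imm=125 = #125

R13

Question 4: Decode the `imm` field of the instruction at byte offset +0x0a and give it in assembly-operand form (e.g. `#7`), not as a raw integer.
+0x0a: 5b b5 ⇒ word 0x5bb5 (big)
  top 5b → 0xb → lsli [RI]
  rd: (w>>7)&0xf=0x7 → R7
  imm: (w>>0)&0x7f=0x35 → #53

#53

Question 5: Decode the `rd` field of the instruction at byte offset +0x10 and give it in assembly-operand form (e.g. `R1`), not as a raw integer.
R15

@+10  big-endian(67 80) = 0x6780
  top 5b → 0xc → pop [R]
  [10:7] rd=15 = R15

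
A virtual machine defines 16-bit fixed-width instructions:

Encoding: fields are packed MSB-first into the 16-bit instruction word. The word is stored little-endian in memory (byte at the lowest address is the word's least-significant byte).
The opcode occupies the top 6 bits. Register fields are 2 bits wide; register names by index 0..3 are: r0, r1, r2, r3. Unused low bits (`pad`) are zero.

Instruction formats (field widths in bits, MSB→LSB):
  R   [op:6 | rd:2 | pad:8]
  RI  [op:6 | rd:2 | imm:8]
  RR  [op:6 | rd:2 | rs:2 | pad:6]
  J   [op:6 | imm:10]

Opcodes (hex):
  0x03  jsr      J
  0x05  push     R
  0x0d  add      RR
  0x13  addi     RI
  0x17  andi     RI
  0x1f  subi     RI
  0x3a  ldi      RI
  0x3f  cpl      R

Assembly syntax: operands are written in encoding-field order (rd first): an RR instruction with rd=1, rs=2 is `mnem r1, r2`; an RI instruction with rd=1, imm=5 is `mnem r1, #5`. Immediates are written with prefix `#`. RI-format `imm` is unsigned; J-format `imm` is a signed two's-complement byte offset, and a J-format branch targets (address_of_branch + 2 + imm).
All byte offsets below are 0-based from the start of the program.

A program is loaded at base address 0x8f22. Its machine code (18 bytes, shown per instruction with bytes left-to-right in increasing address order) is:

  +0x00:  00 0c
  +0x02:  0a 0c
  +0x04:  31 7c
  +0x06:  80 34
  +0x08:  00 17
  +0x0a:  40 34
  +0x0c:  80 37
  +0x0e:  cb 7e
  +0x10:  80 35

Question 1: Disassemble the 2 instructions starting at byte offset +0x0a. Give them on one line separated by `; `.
@+0a  little-endian(40 34) = 0x3440
  top 6b → 0xd → add [RR]
  [9:8] rd=0 = r0
  [7:6] rs=1 = r1
@+0c  little-endian(80 37) = 0x3780
  top 6b → 0xd → add [RR]
  [9:8] rd=3 = r3
  [7:6] rs=2 = r2

add r0, r1; add r3, r2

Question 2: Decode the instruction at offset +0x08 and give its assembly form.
+0x08: 00 17 ⇒ word 0x1700 (little)
  op=0x1700>>10=0x5 ⇒ push (R)
  [9:8] rd=3 = r3

push r3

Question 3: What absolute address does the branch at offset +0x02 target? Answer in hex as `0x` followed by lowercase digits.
+0x02: 0a 0c ⇒ word 0x0c0a (little)
  top 6b → 0x3 → jsr [J]
  [9:0] imm=10 = #10
  target = base 0x8f22 + off 0x02 + 2 + imm 10 = 0x8f30

0x8f30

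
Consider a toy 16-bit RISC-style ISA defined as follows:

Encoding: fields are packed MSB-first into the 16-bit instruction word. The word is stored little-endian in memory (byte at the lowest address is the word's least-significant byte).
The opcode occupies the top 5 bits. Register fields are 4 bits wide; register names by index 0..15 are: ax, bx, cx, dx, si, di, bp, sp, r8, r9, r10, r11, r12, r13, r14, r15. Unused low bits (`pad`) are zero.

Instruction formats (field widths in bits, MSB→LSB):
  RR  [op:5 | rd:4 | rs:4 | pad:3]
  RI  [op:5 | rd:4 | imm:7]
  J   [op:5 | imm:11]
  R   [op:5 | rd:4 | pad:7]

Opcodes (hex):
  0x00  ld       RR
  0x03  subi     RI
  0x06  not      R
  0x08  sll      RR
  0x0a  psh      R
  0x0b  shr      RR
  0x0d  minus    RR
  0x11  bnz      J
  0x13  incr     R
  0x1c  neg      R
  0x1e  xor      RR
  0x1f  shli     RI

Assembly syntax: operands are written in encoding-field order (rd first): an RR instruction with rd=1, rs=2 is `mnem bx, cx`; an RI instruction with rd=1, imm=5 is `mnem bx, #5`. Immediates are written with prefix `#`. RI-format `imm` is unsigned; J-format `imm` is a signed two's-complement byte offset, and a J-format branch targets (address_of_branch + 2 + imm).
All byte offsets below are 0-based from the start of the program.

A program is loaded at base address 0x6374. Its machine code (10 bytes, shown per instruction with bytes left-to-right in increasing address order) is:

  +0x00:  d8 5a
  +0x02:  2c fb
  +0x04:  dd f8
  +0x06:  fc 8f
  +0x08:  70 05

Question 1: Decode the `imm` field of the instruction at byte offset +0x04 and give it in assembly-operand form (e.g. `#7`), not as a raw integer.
#93

[04] dd f8 → 0xf8dd
  top 5b → 0x1f → shli [RI]
  rd: (w>>7)&0xf=0x1 → bx
  imm: (w>>0)&0x7f=0x5d → #93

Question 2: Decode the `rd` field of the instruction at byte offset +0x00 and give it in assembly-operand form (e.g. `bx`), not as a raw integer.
di

+0x00: d8 5a ⇒ word 0x5ad8 (little)
  opcode bits[15:11]=0xb: shr/RR
  [10:7] rd=5 = di
  [6:3] rs=11 = r11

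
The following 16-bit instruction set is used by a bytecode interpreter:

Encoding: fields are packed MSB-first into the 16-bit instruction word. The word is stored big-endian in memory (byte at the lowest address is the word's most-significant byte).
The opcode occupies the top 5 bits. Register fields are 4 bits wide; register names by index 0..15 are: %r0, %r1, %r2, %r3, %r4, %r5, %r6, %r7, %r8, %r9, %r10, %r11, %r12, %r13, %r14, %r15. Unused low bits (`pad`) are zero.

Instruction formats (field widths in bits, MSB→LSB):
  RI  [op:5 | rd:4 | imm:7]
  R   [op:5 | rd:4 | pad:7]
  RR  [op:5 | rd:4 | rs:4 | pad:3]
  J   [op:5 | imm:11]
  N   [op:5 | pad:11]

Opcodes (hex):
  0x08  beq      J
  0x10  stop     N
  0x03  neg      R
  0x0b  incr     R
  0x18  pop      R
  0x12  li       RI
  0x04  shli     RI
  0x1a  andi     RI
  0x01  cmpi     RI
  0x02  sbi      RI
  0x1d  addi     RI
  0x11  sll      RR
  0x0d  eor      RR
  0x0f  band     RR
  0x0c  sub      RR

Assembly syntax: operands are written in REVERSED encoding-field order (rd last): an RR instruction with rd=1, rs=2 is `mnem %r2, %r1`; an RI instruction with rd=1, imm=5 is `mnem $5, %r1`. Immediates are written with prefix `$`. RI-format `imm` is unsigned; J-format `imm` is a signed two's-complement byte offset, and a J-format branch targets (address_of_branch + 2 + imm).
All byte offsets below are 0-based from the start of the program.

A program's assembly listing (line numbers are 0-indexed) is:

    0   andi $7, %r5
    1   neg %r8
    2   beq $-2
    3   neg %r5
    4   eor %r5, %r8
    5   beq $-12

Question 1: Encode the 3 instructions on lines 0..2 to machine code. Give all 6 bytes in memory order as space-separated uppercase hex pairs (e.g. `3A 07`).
D2 87 1C 00 47 FE

0. andi fields op=0x1a:5|rd=5:4|imm=7:7 → word d287h → d2 87
1. neg fields op=0x3:5|rd=8:4|pad=0:7 → word 1c00h → 1c 00
2. beq fields op=0x8:5|imm=-2:11 → word 47feh → 47 fe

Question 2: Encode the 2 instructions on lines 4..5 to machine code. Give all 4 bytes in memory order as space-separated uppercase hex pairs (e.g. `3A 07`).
4. eor fields op=0xd:5|rd=8:4|rs=5:4|pad=0:3 → word 6c28h → 6c 28
5. beq fields op=0x8:5|imm=-12:11 → word 47f4h → 47 f4

6C 28 47 F4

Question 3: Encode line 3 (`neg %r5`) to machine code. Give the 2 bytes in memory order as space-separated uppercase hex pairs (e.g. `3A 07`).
3. neg fields op=0x3:5|rd=5:4|pad=0:7 → word 1a80h → 1a 80

1A 80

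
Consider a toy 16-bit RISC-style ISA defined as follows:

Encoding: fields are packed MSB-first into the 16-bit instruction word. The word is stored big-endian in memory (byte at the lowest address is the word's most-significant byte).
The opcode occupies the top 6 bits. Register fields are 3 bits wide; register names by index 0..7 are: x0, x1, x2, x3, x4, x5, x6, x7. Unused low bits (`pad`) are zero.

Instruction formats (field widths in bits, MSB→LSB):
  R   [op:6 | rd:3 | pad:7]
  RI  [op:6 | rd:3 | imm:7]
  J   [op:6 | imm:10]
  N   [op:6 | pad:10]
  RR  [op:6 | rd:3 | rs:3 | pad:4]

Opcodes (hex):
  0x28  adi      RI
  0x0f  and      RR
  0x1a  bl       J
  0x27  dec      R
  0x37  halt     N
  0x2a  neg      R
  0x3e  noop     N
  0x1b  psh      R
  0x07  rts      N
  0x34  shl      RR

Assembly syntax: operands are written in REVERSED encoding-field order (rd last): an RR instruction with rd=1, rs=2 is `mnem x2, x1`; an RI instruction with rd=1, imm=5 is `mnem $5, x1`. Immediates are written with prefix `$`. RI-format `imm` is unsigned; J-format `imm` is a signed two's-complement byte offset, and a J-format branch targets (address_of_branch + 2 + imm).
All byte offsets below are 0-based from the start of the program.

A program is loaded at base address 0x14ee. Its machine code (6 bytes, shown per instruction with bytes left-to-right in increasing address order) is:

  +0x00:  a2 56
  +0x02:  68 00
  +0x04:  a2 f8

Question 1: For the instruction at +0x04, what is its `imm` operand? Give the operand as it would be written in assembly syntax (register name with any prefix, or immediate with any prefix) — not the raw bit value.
off 0x04: read a2 f8 as big → 0xa2f8
  opcode bits[15:10]=0x28: adi/RI
  [9:7] rd=5 = x5
  [6:0] imm=120 = $120

$120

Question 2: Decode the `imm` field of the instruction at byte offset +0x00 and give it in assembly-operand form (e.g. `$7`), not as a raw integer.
$86

+0x00: a2 56 ⇒ word 0xa256 (big)
  top 6b → 0x28 → adi [RI]
  [9:7] rd=4 = x4
  [6:0] imm=86 = $86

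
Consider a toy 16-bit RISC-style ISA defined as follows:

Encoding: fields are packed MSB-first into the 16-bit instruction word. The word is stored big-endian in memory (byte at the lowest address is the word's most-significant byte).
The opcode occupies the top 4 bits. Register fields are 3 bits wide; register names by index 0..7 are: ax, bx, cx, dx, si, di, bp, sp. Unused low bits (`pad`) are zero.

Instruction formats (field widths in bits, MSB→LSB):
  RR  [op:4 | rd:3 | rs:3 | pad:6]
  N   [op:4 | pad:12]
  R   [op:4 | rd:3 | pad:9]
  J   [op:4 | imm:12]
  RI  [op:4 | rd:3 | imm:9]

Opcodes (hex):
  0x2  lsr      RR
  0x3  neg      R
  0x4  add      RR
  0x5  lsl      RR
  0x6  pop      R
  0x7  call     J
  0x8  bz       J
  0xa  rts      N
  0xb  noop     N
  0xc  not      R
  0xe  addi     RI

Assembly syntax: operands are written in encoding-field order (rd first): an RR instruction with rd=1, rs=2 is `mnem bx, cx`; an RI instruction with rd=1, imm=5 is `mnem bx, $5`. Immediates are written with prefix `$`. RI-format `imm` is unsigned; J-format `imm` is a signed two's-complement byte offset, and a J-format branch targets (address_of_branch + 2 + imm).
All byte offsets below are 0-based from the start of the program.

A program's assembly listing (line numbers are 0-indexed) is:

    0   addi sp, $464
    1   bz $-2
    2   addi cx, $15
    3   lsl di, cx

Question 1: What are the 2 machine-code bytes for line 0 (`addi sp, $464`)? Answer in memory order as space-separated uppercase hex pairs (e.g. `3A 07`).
0. addi fields op=0xe:4|rd=7:3|imm=464:9 → word efd0h → ef d0

EF D0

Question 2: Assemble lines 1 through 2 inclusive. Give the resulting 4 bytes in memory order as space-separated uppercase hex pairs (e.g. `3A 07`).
1. bz fields op=0x8:4|imm=-2:12 → word 8ffeh → 8f fe
2. addi fields op=0xe:4|rd=2:3|imm=15:9 → word e40fh → e4 0f

8F FE E4 0F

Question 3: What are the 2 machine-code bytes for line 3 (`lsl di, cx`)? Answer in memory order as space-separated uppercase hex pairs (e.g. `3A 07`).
line 3 (lsl): pack op=0x5:4|rd=5:3|rs=2:3|pad=0:6 = 0x5a80; big→ 5a 80

5A 80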